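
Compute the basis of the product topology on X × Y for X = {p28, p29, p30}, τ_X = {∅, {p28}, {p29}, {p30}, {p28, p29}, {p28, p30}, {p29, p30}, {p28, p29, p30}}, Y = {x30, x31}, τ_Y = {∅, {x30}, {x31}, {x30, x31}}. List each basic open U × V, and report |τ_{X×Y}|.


Basis B = {∅ × ∅, {p28} × {x30}, {p28} × {x31}, {p29} × {x30}, {p29} × {x31}, {p30} × {x30}, {p30} × {x31}, {p28} × {x30, x31}, {p28, p29} × {x30}, {p28, p30} × {x30}, {p28, p29} × {x31}, {p28, p30} × {x31}, {p29} × {x30, x31}, {p29, p30} × {x30}, {p29, p30} × {x31}, {p30} × {x30, x31}, {p28, p29, p30} × {x30}, {p28, p29, p30} × {x31}, {p28, p29} × {x30, x31}, {p28, p30} × {x30, x31}, {p29, p30} × {x30, x31}, {p28, p29, p30} × {x30, x31}}; |τ_{X×Y}| = 64.

Enumerate products U × V with U ∈ τ_X, V ∈ τ_Y (deduplicated):
  ∅ × ∅ = {} (∅)
  {p28} × {x30} = {(p28,x30)}
  {p28} × {x31} = {(p28,x31)}
  {p29} × {x30} = {(p29,x30)}
  {p29} × {x31} = {(p29,x31)}
  {p30} × {x30} = {(p30,x30)}
  {p30} × {x31} = {(p30,x31)}
  {p28} × {x30, x31} = {(p28,x30), (p28,x31)}
  {p28, p29} × {x30} = {(p28,x30), (p29,x30)}
  {p28, p30} × {x30} = {(p28,x30), (p30,x30)}
  {p28, p29} × {x31} = {(p28,x31), (p29,x31)}
  {p28, p30} × {x31} = {(p28,x31), (p30,x31)}
  {p29} × {x30, x31} = {(p29,x30), (p29,x31)}
  {p29, p30} × {x30} = {(p29,x30), (p30,x30)}
  {p29, p30} × {x31} = {(p29,x31), (p30,x31)}
  {p30} × {x30, x31} = {(p30,x30), (p30,x31)}
  {p28, p29, p30} × {x30} = {(p28,x30), (p29,x30), (p30,x30)}
  {p28, p29, p30} × {x31} = {(p28,x31), (p29,x31), (p30,x31)}
  {p28, p29} × {x30, x31} = {(p28,x30), (p28,x31), (p29,x30), (p29,x31)}
  {p28, p30} × {x30, x31} = {(p28,x30), (p28,x31), (p30,x30), (p30,x31)}
  {p29, p30} × {x30, x31} = {(p29,x30), (p29,x31), (p30,x30), (p30,x31)}
  {p28, p29, p30} × {x30, x31} = {(p28,x30), (p28,x31), (p29,x30), (p29,x31), (p30,x30), (p30,x31)}
These 22 distinct sets form the basis B.
Close under arbitrary unions to get τ_{X×Y}; counting gives |τ_{X×Y}| = 64.


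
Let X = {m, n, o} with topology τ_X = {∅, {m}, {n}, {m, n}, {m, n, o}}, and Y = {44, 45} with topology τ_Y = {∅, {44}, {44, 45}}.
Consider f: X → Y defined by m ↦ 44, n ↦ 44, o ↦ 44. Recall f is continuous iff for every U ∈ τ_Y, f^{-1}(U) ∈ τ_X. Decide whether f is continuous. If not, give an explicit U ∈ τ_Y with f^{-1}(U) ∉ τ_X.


f IS continuous.

Compute f^{-1}(U) for each U ∈ τ_Y:
  U = ∅: f^{-1}(U) = ∅ ∈ τ_X ✓.
  U = {44}: f^{-1}(U) = {m, n, o} ∈ τ_X ✓.
  U = {44, 45}: f^{-1}(U) = {m, n, o} ∈ τ_X ✓.
Every preimage lies in τ_X, so f IS continuous.


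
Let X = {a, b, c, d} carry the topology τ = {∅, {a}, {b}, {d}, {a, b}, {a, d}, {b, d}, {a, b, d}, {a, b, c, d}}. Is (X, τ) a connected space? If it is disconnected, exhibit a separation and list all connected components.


(X, τ) is connected.

Find clopen sets (U ∈ τ with X ∖ U ∈ τ):
  U = ∅, X ∖ U = {a, b, c, d} — both open, so U is clopen.
  U = {a, b, c, d}, X ∖ U = ∅ — both open, so U is clopen.
Only trivial clopens (∅ and X) exist, so (X, τ) is connected.
Compute connected components by grouping points that agree on all clopens:
  component: {a, b, c, d}


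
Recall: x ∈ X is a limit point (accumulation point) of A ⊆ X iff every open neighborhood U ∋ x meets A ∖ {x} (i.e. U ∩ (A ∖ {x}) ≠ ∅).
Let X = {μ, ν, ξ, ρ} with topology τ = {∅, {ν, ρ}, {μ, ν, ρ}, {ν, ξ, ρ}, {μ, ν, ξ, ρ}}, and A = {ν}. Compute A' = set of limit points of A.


A' = {μ, ξ, ρ}

For each x ∈ X, list the open sets U ∈ τ with x ∈ U, then check whether U ∩ (A ∖ {x}) ≠ ∅ for every such U.
  x = μ: opens ∋ x are {μ, ν, ρ}, {μ, ν, ξ, ρ}; each meets A ∖ {μ}, so x IS a limit point.
  x = ν: open {ν, ρ} ∋ x has {ν, ρ} ∩ (A ∖ {ν}) = ∅, so x is NOT a limit point.
  x = ξ: opens ∋ x are {ν, ξ, ρ}, {μ, ν, ξ, ρ}; each meets A ∖ {ξ}, so x IS a limit point.
  x = ρ: opens ∋ x are {ν, ρ}, {μ, ν, ρ}, {ν, ξ, ρ}, {μ, ν, ξ, ρ}; each meets A ∖ {ρ}, so x IS a limit point.
Collecting: A' = {μ, ξ, ρ}.


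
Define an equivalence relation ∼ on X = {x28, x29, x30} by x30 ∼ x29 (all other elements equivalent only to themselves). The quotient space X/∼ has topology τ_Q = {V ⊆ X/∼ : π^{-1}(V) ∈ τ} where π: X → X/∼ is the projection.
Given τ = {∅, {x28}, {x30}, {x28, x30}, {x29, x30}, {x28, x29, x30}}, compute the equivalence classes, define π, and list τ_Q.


X/∼ = {[x28], [x29=x30]}; |τ_Q| = 4.

Equivalence classes: [x28], [x29=x30].
Quotient map π: X → X/∼ sends x28 ↦ [x28], x29 ↦ [x29=x30], x30 ↦ [x29=x30].
For each subset V ⊆ X/∼, compute π^{-1}(V) ⊆ X and check whether π^{-1}(V) ∈ τ. V is open in τ_Q iff π^{-1}(V) ∈ τ.
  V = {}: π^{-1}(V) = ∅ ∈ τ ✓.
  V = {[x28]}: π^{-1}(V) = {x28} ∈ τ ✓.
  V = {[x29=x30]}: π^{-1}(V) = {x29, x30} ∈ τ ✓.
  V = {[x28], [x29=x30]}: π^{-1}(V) = {x28, x29, x30} ∈ τ ✓.
Open sets in the quotient: τ_Q = {{}, {[x28]}, {[x29=x30]}, {[x28], [x29=x30]}} (4 elements).


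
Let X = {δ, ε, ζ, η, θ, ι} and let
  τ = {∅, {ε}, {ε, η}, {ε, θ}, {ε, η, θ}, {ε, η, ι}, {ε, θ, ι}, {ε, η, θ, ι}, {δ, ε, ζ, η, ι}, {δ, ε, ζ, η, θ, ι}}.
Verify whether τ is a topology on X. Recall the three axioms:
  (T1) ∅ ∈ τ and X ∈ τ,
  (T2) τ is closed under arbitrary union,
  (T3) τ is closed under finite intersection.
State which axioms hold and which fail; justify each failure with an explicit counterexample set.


τ is NOT a topology on X.

Axiom (T1): ∅ ∈ τ? Yes; X ∈ τ? Yes.
Axiom (T2/T3): check pairwise unions and intersections of members of τ.
Counterexample for (T3): {ε, η, ι} ∩ {ε, θ, ι} = {ε, ι} ∉ τ. Therefore τ is NOT a topology.


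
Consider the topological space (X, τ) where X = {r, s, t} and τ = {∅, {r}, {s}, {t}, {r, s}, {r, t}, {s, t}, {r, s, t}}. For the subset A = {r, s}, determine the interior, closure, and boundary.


int(A) = {r, s}, cl(A) = {r, s}, ∂A = ∅.

Closed sets in (X, τ) are complements of opens:
  closed(X, τ) = {∅, {r}, {s}, {t}, {r, s}, {r, t}, {s, t}, {r, s, t}}.
int(A) = ⋃ {U ∈ τ : U ⊆ A}. Opens contained in A: ∅, {r}, {s}, {r, s}.
Taking the union of these: int(A) = {r, s}.
cl(A) = ⋂ {C closed : A ⊆ C}. Closed sets containing A: {r, s}, {r, s, t}.
Intersecting these: cl(A) = {r, s}.
∂A = cl(A) ∖ int(A) = {r, s} ∖ {r, s} = ∅.


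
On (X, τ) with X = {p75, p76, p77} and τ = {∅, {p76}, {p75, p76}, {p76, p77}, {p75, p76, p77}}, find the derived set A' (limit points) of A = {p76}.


A' = {p75, p77}

For each x ∈ X, list the open sets U ∈ τ with x ∈ U, then check whether U ∩ (A ∖ {x}) ≠ ∅ for every such U.
  x = p75: opens ∋ x are {p75, p76}, {p75, p76, p77}; each meets A ∖ {p75}, so x IS a limit point.
  x = p76: open {p76} ∋ x has {p76} ∩ (A ∖ {p76}) = ∅, so x is NOT a limit point.
  x = p77: opens ∋ x are {p76, p77}, {p75, p76, p77}; each meets A ∖ {p77}, so x IS a limit point.
Collecting: A' = {p75, p77}.


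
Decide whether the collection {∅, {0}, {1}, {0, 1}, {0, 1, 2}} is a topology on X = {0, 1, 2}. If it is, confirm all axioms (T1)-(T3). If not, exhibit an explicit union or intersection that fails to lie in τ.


τ IS a topology on X.

Axiom (T1): ∅ ∈ τ? Yes; X ∈ τ? Yes.
Axiom (T2/T3): check pairwise unions and intersections of members of τ.
All pairwise intersections and unions checked — each lies in τ. Therefore τ satisfies (T1), (T2), (T3): it IS a topology on X.


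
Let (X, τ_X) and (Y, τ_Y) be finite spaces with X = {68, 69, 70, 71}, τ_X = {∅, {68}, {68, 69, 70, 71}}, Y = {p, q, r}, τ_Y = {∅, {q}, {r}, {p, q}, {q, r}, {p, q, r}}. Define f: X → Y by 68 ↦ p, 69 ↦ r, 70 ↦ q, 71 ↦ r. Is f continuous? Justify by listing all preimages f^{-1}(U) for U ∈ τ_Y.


f is NOT continuous.

Compute f^{-1}(U) for each U ∈ τ_Y:
  U = ∅: f^{-1}(U) = ∅ ∈ τ_X ✓.
  U = {q}: f^{-1}(U) = {70} ∉ τ_X ✗.
  U = {r}: f^{-1}(U) = {69, 71} ∉ τ_X ✗.
  U = {p, q}: f^{-1}(U) = {68, 70} ∉ τ_X ✗.
  U = {q, r}: f^{-1}(U) = {69, 70, 71} ∉ τ_X ✗.
  U = {p, q, r}: f^{-1}(U) = {68, 69, 70, 71} ∈ τ_X ✓.
Found U = {q} with f^{-1}(U) = {70} not in τ_X. Therefore f is NOT continuous.


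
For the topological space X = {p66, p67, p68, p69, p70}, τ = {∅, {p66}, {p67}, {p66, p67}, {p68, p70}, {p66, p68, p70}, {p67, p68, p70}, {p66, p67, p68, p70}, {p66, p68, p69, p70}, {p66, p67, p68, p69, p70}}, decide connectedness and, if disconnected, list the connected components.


(X, τ) is disconnected; components = [{p67}, {p66, p68, p69, p70}].

Find clopen sets (U ∈ τ with X ∖ U ∈ τ):
  U = ∅, X ∖ U = {p66, p67, p68, p69, p70} — both open, so U is clopen.
  U = {p67}, X ∖ U = {p66, p68, p69, p70} — both open, so U is clopen.
  U = {p66, p68, p69, p70}, X ∖ U = {p67} — both open, so U is clopen.
  U = {p66, p67, p68, p69, p70}, X ∖ U = ∅ — both open, so U is clopen.
Nontrivial clopen(s) exist: e.g. {p67}. So (X, τ) is disconnected.
Compute connected components by grouping points that agree on all clopens:
  component: {p67}
  component: {p66, p68, p69, p70}


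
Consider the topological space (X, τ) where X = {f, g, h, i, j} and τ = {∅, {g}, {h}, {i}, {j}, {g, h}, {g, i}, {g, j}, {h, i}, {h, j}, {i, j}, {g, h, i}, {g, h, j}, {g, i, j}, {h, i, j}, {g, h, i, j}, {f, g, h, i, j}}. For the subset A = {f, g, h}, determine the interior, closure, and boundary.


int(A) = {g, h}, cl(A) = {f, g, h}, ∂A = {f}.

Closed sets in (X, τ) are complements of opens:
  closed(X, τ) = {∅, {f}, {f, g}, {f, h}, {f, i}, {f, j}, {f, g, h}, {f, g, i}, {f, g, j}, {f, h, i}, {f, h, j}, {f, i, j}, {f, g, h, i}, {f, g, h, j}, {f, g, i, j}, {f, h, i, j}, {f, g, h, i, j}}.
int(A) = ⋃ {U ∈ τ : U ⊆ A}. Opens contained in A: ∅, {g}, {h}, {g, h}.
Taking the union of these: int(A) = {g, h}.
cl(A) = ⋂ {C closed : A ⊆ C}. Closed sets containing A: {f, g, h}, {f, g, h, i}, {f, g, h, j}, {f, g, h, i, j}.
Intersecting these: cl(A) = {f, g, h}.
∂A = cl(A) ∖ int(A) = {f, g, h} ∖ {g, h} = {f}.


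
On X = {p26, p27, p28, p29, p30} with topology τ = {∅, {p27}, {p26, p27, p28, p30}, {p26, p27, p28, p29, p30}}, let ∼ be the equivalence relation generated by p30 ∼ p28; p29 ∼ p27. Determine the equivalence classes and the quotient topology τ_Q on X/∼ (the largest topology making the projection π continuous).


X/∼ = {[p26], [p27=p29], [p28=p30]}; |τ_Q| = 2.

Equivalence classes: [p26], [p27=p29], [p28=p30].
Quotient map π: X → X/∼ sends p26 ↦ [p26], p27 ↦ [p27=p29], p28 ↦ [p28=p30], p29 ↦ [p27=p29], p30 ↦ [p28=p30].
For each subset V ⊆ X/∼, compute π^{-1}(V) ⊆ X and check whether π^{-1}(V) ∈ τ. V is open in τ_Q iff π^{-1}(V) ∈ τ.
  V = {}: π^{-1}(V) = ∅ ∈ τ ✓.
  V = {[p26]}: π^{-1}(V) = {p26} ∉ τ ✗.
  V = {[p27=p29]}: π^{-1}(V) = {p27, p29} ∉ τ ✗.
  V = {[p26], [p27=p29]}: π^{-1}(V) = {p26, p27, p29} ∉ τ ✗.
  V = {[p28=p30]}: π^{-1}(V) = {p28, p30} ∉ τ ✗.
  V = {[p26], [p28=p30]}: π^{-1}(V) = {p26, p28, p30} ∉ τ ✗.
  V = {[p27=p29], [p28=p30]}: π^{-1}(V) = {p27, p28, p29, p30} ∉ τ ✗.
  V = {[p26], [p27=p29], [p28=p30]}: π^{-1}(V) = {p26, p27, p28, p29, p30} ∈ τ ✓.
Open sets in the quotient: τ_Q = {{}, {[p26], [p27=p29], [p28=p30]}} (2 elements).


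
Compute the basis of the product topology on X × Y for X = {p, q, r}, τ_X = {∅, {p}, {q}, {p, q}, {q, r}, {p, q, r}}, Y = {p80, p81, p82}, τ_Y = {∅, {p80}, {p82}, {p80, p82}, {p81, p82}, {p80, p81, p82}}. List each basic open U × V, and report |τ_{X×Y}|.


Basis B = {∅ × ∅, {p} × {p80}, {p} × {p82}, {q} × {p80}, {q} × {p82}, {p} × {p80, p82}, {p, q} × {p80}, {p} × {p81, p82}, {p, q} × {p82}, {q} × {p80, p82}, {q, r} × {p80}, {q} × {p81, p82}, {q, r} × {p82}, {p} × {p80, p81, p82}, {p, q, r} × {p80}, {p, q, r} × {p82}, {q} × {p80, p81, p82}, {p, q} × {p80, p82}, {p, q} × {p81, p82}, {q, r} × {p80, p82}, {q, r} × {p81, p82}, {p, q} × {p80, p81, p82}, {p, q, r} × {p80, p82}, {p, q, r} × {p81, p82}, {q, r} × {p80, p81, p82}, {p, q, r} × {p80, p81, p82}}; |τ_{X×Y}| = 108.

Enumerate products U × V with U ∈ τ_X, V ∈ τ_Y (deduplicated):
  ∅ × ∅ = {} (∅)
  {p} × {p80} = {(p,p80)}
  {p} × {p82} = {(p,p82)}
  {q} × {p80} = {(q,p80)}
  {q} × {p82} = {(q,p82)}
  {p} × {p80, p82} = {(p,p80), (p,p82)}
  {p, q} × {p80} = {(p,p80), (q,p80)}
  {p} × {p81, p82} = {(p,p81), (p,p82)}
  {p, q} × {p82} = {(p,p82), (q,p82)}
  {q} × {p80, p82} = {(q,p80), (q,p82)}
  {q, r} × {p80} = {(q,p80), (r,p80)}
  {q} × {p81, p82} = {(q,p81), (q,p82)}
  {q, r} × {p82} = {(q,p82), (r,p82)}
  {p} × {p80, p81, p82} = {(p,p80), (p,p81), (p,p82)}
  {p, q, r} × {p80} = {(p,p80), (q,p80), (r,p80)}
  {p, q, r} × {p82} = {(p,p82), (q,p82), (r,p82)}
  {q} × {p80, p81, p82} = {(q,p80), (q,p81), (q,p82)}
  {p, q} × {p80, p82} = {(p,p80), (p,p82), (q,p80), (q,p82)}
  {p, q} × {p81, p82} = {(p,p81), (p,p82), (q,p81), (q,p82)}
  {q, r} × {p80, p82} = {(q,p80), (q,p82), (r,p80), (r,p82)}
  {q, r} × {p81, p82} = {(q,p81), (q,p82), (r,p81), (r,p82)}
  {p, q} × {p80, p81, p82} = {(p,p80), (p,p81), (p,p82), (q,p80), (q,p81), (q,p82)}
  {p, q, r} × {p80, p82} = {(p,p80), (p,p82), (q,p80), (q,p82), (r,p80), (r,p82)}
  {p, q, r} × {p81, p82} = {(p,p81), (p,p82), (q,p81), (q,p82), (r,p81), (r,p82)}
  {q, r} × {p80, p81, p82} = {(q,p80), (q,p81), (q,p82), (r,p80), (r,p81), (r,p82)}
  {p, q, r} × {p80, p81, p82} = {(p,p80), (p,p81), (p,p82), (q,p80), (q,p81), (q,p82), (r,p80), (r,p81), (r,p82)}
These 26 distinct sets form the basis B.
Close under arbitrary unions to get τ_{X×Y}; counting gives |τ_{X×Y}| = 108.


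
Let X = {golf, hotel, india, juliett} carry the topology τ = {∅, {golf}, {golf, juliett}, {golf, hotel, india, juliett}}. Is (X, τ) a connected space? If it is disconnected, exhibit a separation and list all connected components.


(X, τ) is connected.

Find clopen sets (U ∈ τ with X ∖ U ∈ τ):
  U = ∅, X ∖ U = {golf, hotel, india, juliett} — both open, so U is clopen.
  U = {golf, hotel, india, juliett}, X ∖ U = ∅ — both open, so U is clopen.
Only trivial clopens (∅ and X) exist, so (X, τ) is connected.
Compute connected components by grouping points that agree on all clopens:
  component: {golf, hotel, india, juliett}


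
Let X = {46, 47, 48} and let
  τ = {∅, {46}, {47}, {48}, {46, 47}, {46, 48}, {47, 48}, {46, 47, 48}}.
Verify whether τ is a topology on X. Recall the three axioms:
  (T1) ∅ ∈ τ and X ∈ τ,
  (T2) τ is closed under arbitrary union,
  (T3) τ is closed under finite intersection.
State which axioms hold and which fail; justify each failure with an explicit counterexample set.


τ IS a topology on X.

Axiom (T1): ∅ ∈ τ? Yes; X ∈ τ? Yes.
Axiom (T2/T3): check pairwise unions and intersections of members of τ.
All pairwise intersections and unions checked — each lies in τ. Therefore τ satisfies (T1), (T2), (T3): it IS a topology on X.


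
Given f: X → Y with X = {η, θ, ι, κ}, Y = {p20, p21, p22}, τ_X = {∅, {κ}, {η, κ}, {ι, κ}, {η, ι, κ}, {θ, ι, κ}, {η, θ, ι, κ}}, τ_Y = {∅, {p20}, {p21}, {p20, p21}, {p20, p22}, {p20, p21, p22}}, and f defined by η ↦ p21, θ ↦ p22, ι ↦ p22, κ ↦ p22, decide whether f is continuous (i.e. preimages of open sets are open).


f is NOT continuous.

Compute f^{-1}(U) for each U ∈ τ_Y:
  U = ∅: f^{-1}(U) = ∅ ∈ τ_X ✓.
  U = {p20}: f^{-1}(U) = ∅ ∈ τ_X ✓.
  U = {p21}: f^{-1}(U) = {η} ∉ τ_X ✗.
  U = {p20, p21}: f^{-1}(U) = {η} ∉ τ_X ✗.
  U = {p20, p22}: f^{-1}(U) = {θ, ι, κ} ∈ τ_X ✓.
  U = {p20, p21, p22}: f^{-1}(U) = {η, θ, ι, κ} ∈ τ_X ✓.
Found U = {p21} with f^{-1}(U) = {η} not in τ_X. Therefore f is NOT continuous.


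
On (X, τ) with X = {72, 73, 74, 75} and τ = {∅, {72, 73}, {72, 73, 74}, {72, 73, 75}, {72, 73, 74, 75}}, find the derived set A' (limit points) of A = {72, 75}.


A' = {73, 74, 75}

For each x ∈ X, list the open sets U ∈ τ with x ∈ U, then check whether U ∩ (A ∖ {x}) ≠ ∅ for every such U.
  x = 72: open {72, 73} ∋ x has {72, 73} ∩ (A ∖ {72}) = ∅, so x is NOT a limit point.
  x = 73: opens ∋ x are {72, 73}, {72, 73, 74}, {72, 73, 75}, {72, 73, 74, 75}; each meets A ∖ {73}, so x IS a limit point.
  x = 74: opens ∋ x are {72, 73, 74}, {72, 73, 74, 75}; each meets A ∖ {74}, so x IS a limit point.
  x = 75: opens ∋ x are {72, 73, 75}, {72, 73, 74, 75}; each meets A ∖ {75}, so x IS a limit point.
Collecting: A' = {73, 74, 75}.


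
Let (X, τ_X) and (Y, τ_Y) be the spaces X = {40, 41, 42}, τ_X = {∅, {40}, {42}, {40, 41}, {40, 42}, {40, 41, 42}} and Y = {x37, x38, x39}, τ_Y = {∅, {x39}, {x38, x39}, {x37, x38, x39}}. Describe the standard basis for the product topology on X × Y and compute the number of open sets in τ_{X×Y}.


Basis B = {∅ × ∅, {40} × {x39}, {42} × {x39}, {40} × {x38, x39}, {40, 41} × {x39}, {40, 42} × {x39}, {42} × {x38, x39}, {40} × {x37, x38, x39}, {40, 41, 42} × {x39}, {42} × {x37, x38, x39}, {40, 41} × {x38, x39}, {40, 42} × {x38, x39}, {40, 41} × {x37, x38, x39}, {40, 42} × {x37, x38, x39}, {40, 41, 42} × {x38, x39}, {40, 41, 42} × {x37, x38, x39}}; |τ_{X×Y}| = 40.

Enumerate products U × V with U ∈ τ_X, V ∈ τ_Y (deduplicated):
  ∅ × ∅ = {} (∅)
  {40} × {x39} = {(40,x39)}
  {42} × {x39} = {(42,x39)}
  {40} × {x38, x39} = {(40,x38), (40,x39)}
  {40, 41} × {x39} = {(40,x39), (41,x39)}
  {40, 42} × {x39} = {(40,x39), (42,x39)}
  {42} × {x38, x39} = {(42,x38), (42,x39)}
  {40} × {x37, x38, x39} = {(40,x37), (40,x38), (40,x39)}
  {40, 41, 42} × {x39} = {(40,x39), (41,x39), (42,x39)}
  {42} × {x37, x38, x39} = {(42,x37), (42,x38), (42,x39)}
  {40, 41} × {x38, x39} = {(40,x38), (40,x39), (41,x38), (41,x39)}
  {40, 42} × {x38, x39} = {(40,x38), (40,x39), (42,x38), (42,x39)}
  {40, 41} × {x37, x38, x39} = {(40,x37), (40,x38), (40,x39), (41,x37), (41,x38), (41,x39)}
  {40, 42} × {x37, x38, x39} = {(40,x37), (40,x38), (40,x39), (42,x37), (42,x38), (42,x39)}
  {40, 41, 42} × {x38, x39} = {(40,x38), (40,x39), (41,x38), (41,x39), (42,x38), (42,x39)}
  {40, 41, 42} × {x37, x38, x39} = {(40,x37), (40,x38), (40,x39), (41,x37), (41,x38), (41,x39), (42,x37), (42,x38), (42,x39)}
These 16 distinct sets form the basis B.
Close under arbitrary unions to get τ_{X×Y}; counting gives |τ_{X×Y}| = 40.


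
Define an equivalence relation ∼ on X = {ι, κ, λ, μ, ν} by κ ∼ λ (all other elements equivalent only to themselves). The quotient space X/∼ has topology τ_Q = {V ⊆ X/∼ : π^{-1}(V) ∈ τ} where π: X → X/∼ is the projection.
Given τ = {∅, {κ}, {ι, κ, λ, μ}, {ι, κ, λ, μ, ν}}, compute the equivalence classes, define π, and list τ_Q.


X/∼ = {[ι], [κ=λ], [μ], [ν]}; |τ_Q| = 3.

Equivalence classes: [ι], [κ=λ], [μ], [ν].
Quotient map π: X → X/∼ sends ι ↦ [ι], κ ↦ [κ=λ], λ ↦ [κ=λ], μ ↦ [μ], ν ↦ [ν].
For each subset V ⊆ X/∼, compute π^{-1}(V) ⊆ X and check whether π^{-1}(V) ∈ τ. V is open in τ_Q iff π^{-1}(V) ∈ τ.
  V = {}: π^{-1}(V) = ∅ ∈ τ ✓.
  V = {[ι]}: π^{-1}(V) = {ι} ∉ τ ✗.
  V = {[κ=λ]}: π^{-1}(V) = {κ, λ} ∉ τ ✗.
  V = {[ι], [κ=λ]}: π^{-1}(V) = {ι, κ, λ} ∉ τ ✗.
  V = {[μ]}: π^{-1}(V) = {μ} ∉ τ ✗.
  V = {[ι], [μ]}: π^{-1}(V) = {ι, μ} ∉ τ ✗.
  V = {[κ=λ], [μ]}: π^{-1}(V) = {κ, λ, μ} ∉ τ ✗.
  V = {[ι], [κ=λ], [μ]}: π^{-1}(V) = {ι, κ, λ, μ} ∈ τ ✓.
  V = {[ν]}: π^{-1}(V) = {ν} ∉ τ ✗.
  V = {[ι], [ν]}: π^{-1}(V) = {ι, ν} ∉ τ ✗.
  V = {[κ=λ], [ν]}: π^{-1}(V) = {κ, λ, ν} ∉ τ ✗.
  V = {[ι], [κ=λ], [ν]}: π^{-1}(V) = {ι, κ, λ, ν} ∉ τ ✗.
  V = {[μ], [ν]}: π^{-1}(V) = {μ, ν} ∉ τ ✗.
  V = {[ι], [μ], [ν]}: π^{-1}(V) = {ι, μ, ν} ∉ τ ✗.
  V = {[κ=λ], [μ], [ν]}: π^{-1}(V) = {κ, λ, μ, ν} ∉ τ ✗.
  V = {[ι], [κ=λ], [μ], [ν]}: π^{-1}(V) = {ι, κ, λ, μ, ν} ∈ τ ✓.
Open sets in the quotient: τ_Q = {{}, {[ι], [κ=λ], [μ]}, {[ι], [κ=λ], [μ], [ν]}} (3 elements).


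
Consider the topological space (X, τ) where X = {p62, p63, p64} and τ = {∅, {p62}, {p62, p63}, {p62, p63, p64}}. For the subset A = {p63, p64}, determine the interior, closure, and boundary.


int(A) = ∅, cl(A) = {p63, p64}, ∂A = {p63, p64}.

Closed sets in (X, τ) are complements of opens:
  closed(X, τ) = {∅, {p64}, {p63, p64}, {p62, p63, p64}}.
int(A) = ⋃ {U ∈ τ : U ⊆ A}. Opens contained in A: ∅.
Taking the union of these: int(A) = ∅.
cl(A) = ⋂ {C closed : A ⊆ C}. Closed sets containing A: {p63, p64}, {p62, p63, p64}.
Intersecting these: cl(A) = {p63, p64}.
∂A = cl(A) ∖ int(A) = {p63, p64} ∖ ∅ = {p63, p64}.


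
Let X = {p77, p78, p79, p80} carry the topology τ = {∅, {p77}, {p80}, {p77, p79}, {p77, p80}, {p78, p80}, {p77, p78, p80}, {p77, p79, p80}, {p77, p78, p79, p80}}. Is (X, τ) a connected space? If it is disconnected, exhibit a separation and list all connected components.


(X, τ) is disconnected; components = [{p77, p79}, {p78, p80}].

Find clopen sets (U ∈ τ with X ∖ U ∈ τ):
  U = ∅, X ∖ U = {p77, p78, p79, p80} — both open, so U is clopen.
  U = {p77, p79}, X ∖ U = {p78, p80} — both open, so U is clopen.
  U = {p78, p80}, X ∖ U = {p77, p79} — both open, so U is clopen.
  U = {p77, p78, p79, p80}, X ∖ U = ∅ — both open, so U is clopen.
Nontrivial clopen(s) exist: e.g. {p78, p80}. So (X, τ) is disconnected.
Compute connected components by grouping points that agree on all clopens:
  component: {p77, p79}
  component: {p78, p80}


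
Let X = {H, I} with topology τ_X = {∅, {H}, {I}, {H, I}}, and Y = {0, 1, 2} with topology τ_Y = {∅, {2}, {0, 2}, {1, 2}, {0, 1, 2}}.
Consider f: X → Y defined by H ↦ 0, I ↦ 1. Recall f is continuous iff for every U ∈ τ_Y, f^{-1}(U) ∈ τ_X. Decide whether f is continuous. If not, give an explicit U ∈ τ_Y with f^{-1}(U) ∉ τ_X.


f IS continuous.

Compute f^{-1}(U) for each U ∈ τ_Y:
  U = ∅: f^{-1}(U) = ∅ ∈ τ_X ✓.
  U = {2}: f^{-1}(U) = ∅ ∈ τ_X ✓.
  U = {0, 2}: f^{-1}(U) = {H} ∈ τ_X ✓.
  U = {1, 2}: f^{-1}(U) = {I} ∈ τ_X ✓.
  U = {0, 1, 2}: f^{-1}(U) = {H, I} ∈ τ_X ✓.
Every preimage lies in τ_X, so f IS continuous.


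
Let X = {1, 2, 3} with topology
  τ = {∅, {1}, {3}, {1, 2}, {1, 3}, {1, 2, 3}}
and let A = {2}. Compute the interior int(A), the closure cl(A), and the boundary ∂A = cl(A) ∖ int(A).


int(A) = ∅, cl(A) = {2}, ∂A = {2}.

Closed sets in (X, τ) are complements of opens:
  closed(X, τ) = {∅, {2}, {3}, {1, 2}, {2, 3}, {1, 2, 3}}.
int(A) = ⋃ {U ∈ τ : U ⊆ A}. Opens contained in A: ∅.
Taking the union of these: int(A) = ∅.
cl(A) = ⋂ {C closed : A ⊆ C}. Closed sets containing A: {2}, {1, 2}, {2, 3}, {1, 2, 3}.
Intersecting these: cl(A) = {2}.
∂A = cl(A) ∖ int(A) = {2} ∖ ∅ = {2}.


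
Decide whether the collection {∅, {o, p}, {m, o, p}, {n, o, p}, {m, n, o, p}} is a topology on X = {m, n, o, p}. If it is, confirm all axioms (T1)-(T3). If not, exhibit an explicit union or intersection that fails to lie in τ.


τ IS a topology on X.

Axiom (T1): ∅ ∈ τ? Yes; X ∈ τ? Yes.
Axiom (T2/T3): check pairwise unions and intersections of members of τ.
All pairwise intersections and unions checked — each lies in τ. Therefore τ satisfies (T1), (T2), (T3): it IS a topology on X.


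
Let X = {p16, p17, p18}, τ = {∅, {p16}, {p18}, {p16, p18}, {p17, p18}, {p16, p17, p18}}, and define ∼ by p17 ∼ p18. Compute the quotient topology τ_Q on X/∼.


X/∼ = {[p16], [p17=p18]}; |τ_Q| = 4.

Equivalence classes: [p16], [p17=p18].
Quotient map π: X → X/∼ sends p16 ↦ [p16], p17 ↦ [p17=p18], p18 ↦ [p17=p18].
For each subset V ⊆ X/∼, compute π^{-1}(V) ⊆ X and check whether π^{-1}(V) ∈ τ. V is open in τ_Q iff π^{-1}(V) ∈ τ.
  V = {}: π^{-1}(V) = ∅ ∈ τ ✓.
  V = {[p16]}: π^{-1}(V) = {p16} ∈ τ ✓.
  V = {[p17=p18]}: π^{-1}(V) = {p17, p18} ∈ τ ✓.
  V = {[p16], [p17=p18]}: π^{-1}(V) = {p16, p17, p18} ∈ τ ✓.
Open sets in the quotient: τ_Q = {{}, {[p16]}, {[p17=p18]}, {[p16], [p17=p18]}} (4 elements).


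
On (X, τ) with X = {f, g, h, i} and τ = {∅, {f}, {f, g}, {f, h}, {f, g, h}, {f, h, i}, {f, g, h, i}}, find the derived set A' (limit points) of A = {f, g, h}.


A' = {g, h, i}

For each x ∈ X, list the open sets U ∈ τ with x ∈ U, then check whether U ∩ (A ∖ {x}) ≠ ∅ for every such U.
  x = f: open {f} ∋ x has {f} ∩ (A ∖ {f}) = ∅, so x is NOT a limit point.
  x = g: opens ∋ x are {f, g}, {f, g, h}, {f, g, h, i}; each meets A ∖ {g}, so x IS a limit point.
  x = h: opens ∋ x are {f, h}, {f, g, h}, {f, h, i}, {f, g, h, i}; each meets A ∖ {h}, so x IS a limit point.
  x = i: opens ∋ x are {f, h, i}, {f, g, h, i}; each meets A ∖ {i}, so x IS a limit point.
Collecting: A' = {g, h, i}.


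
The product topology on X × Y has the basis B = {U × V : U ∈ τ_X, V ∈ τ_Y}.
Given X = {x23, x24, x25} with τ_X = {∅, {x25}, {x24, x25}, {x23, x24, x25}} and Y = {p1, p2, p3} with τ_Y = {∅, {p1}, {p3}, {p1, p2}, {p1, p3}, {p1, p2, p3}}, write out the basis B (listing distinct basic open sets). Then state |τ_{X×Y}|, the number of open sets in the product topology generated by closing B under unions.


Basis B = {∅ × ∅, {x25} × {p1}, {x25} × {p3}, {x24, x25} × {p1}, {x24, x25} × {p3}, {x25} × {p1, p2}, {x25} × {p1, p3}, {x23, x24, x25} × {p1}, {x23, x24, x25} × {p3}, {x25} × {p1, p2, p3}, {x24, x25} × {p1, p2}, {x24, x25} × {p1, p3}, {x23, x24, x25} × {p1, p2}, {x23, x24, x25} × {p1, p3}, {x24, x25} × {p1, p2, p3}, {x23, x24, x25} × {p1, p2, p3}}; |τ_{X×Y}| = 40.

Enumerate products U × V with U ∈ τ_X, V ∈ τ_Y (deduplicated):
  ∅ × ∅ = {} (∅)
  {x25} × {p1} = {(x25,p1)}
  {x25} × {p3} = {(x25,p3)}
  {x24, x25} × {p1} = {(x24,p1), (x25,p1)}
  {x24, x25} × {p3} = {(x24,p3), (x25,p3)}
  {x25} × {p1, p2} = {(x25,p1), (x25,p2)}
  {x25} × {p1, p3} = {(x25,p1), (x25,p3)}
  {x23, x24, x25} × {p1} = {(x23,p1), (x24,p1), (x25,p1)}
  {x23, x24, x25} × {p3} = {(x23,p3), (x24,p3), (x25,p3)}
  {x25} × {p1, p2, p3} = {(x25,p1), (x25,p2), (x25,p3)}
  {x24, x25} × {p1, p2} = {(x24,p1), (x24,p2), (x25,p1), (x25,p2)}
  {x24, x25} × {p1, p3} = {(x24,p1), (x24,p3), (x25,p1), (x25,p3)}
  {x23, x24, x25} × {p1, p2} = {(x23,p1), (x23,p2), (x24,p1), (x24,p2), (x25,p1), (x25,p2)}
  {x23, x24, x25} × {p1, p3} = {(x23,p1), (x23,p3), (x24,p1), (x24,p3), (x25,p1), (x25,p3)}
  {x24, x25} × {p1, p2, p3} = {(x24,p1), (x24,p2), (x24,p3), (x25,p1), (x25,p2), (x25,p3)}
  {x23, x24, x25} × {p1, p2, p3} = {(x23,p1), (x23,p2), (x23,p3), (x24,p1), (x24,p2), (x24,p3), (x25,p1), (x25,p2), (x25,p3)}
These 16 distinct sets form the basis B.
Close under arbitrary unions to get τ_{X×Y}; counting gives |τ_{X×Y}| = 40.


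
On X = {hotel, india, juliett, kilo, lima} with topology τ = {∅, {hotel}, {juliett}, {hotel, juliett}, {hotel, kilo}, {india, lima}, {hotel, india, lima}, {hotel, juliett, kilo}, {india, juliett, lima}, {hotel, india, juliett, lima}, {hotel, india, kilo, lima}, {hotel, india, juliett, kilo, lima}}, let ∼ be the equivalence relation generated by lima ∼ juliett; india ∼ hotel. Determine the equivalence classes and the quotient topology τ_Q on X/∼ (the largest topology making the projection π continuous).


X/∼ = {[hotel=india], [juliett=lima], [kilo]}; |τ_Q| = 3.

Equivalence classes: [hotel=india], [juliett=lima], [kilo].
Quotient map π: X → X/∼ sends hotel ↦ [hotel=india], india ↦ [hotel=india], juliett ↦ [juliett=lima], kilo ↦ [kilo], lima ↦ [juliett=lima].
For each subset V ⊆ X/∼, compute π^{-1}(V) ⊆ X and check whether π^{-1}(V) ∈ τ. V is open in τ_Q iff π^{-1}(V) ∈ τ.
  V = {}: π^{-1}(V) = ∅ ∈ τ ✓.
  V = {[hotel=india]}: π^{-1}(V) = {hotel, india} ∉ τ ✗.
  V = {[juliett=lima]}: π^{-1}(V) = {juliett, lima} ∉ τ ✗.
  V = {[hotel=india], [juliett=lima]}: π^{-1}(V) = {hotel, india, juliett, lima} ∈ τ ✓.
  V = {[kilo]}: π^{-1}(V) = {kilo} ∉ τ ✗.
  V = {[hotel=india], [kilo]}: π^{-1}(V) = {hotel, india, kilo} ∉ τ ✗.
  V = {[juliett=lima], [kilo]}: π^{-1}(V) = {juliett, kilo, lima} ∉ τ ✗.
  V = {[hotel=india], [juliett=lima], [kilo]}: π^{-1}(V) = {hotel, india, juliett, kilo, lima} ∈ τ ✓.
Open sets in the quotient: τ_Q = {{}, {[hotel=india], [juliett=lima]}, {[hotel=india], [juliett=lima], [kilo]}} (3 elements).


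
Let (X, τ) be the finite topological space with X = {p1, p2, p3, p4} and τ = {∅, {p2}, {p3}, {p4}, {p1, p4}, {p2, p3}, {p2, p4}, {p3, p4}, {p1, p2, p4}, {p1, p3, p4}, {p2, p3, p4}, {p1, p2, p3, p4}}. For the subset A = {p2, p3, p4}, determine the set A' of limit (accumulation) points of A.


A' = {p1}

For each x ∈ X, list the open sets U ∈ τ with x ∈ U, then check whether U ∩ (A ∖ {x}) ≠ ∅ for every such U.
  x = p1: opens ∋ x are {p1, p4}, {p1, p2, p4}, {p1, p3, p4}, {p1, p2, p3, p4}; each meets A ∖ {p1}, so x IS a limit point.
  x = p2: open {p2} ∋ x has {p2} ∩ (A ∖ {p2}) = ∅, so x is NOT a limit point.
  x = p3: open {p3} ∋ x has {p3} ∩ (A ∖ {p3}) = ∅, so x is NOT a limit point.
  x = p4: open {p4} ∋ x has {p4} ∩ (A ∖ {p4}) = ∅, so x is NOT a limit point.
Collecting: A' = {p1}.


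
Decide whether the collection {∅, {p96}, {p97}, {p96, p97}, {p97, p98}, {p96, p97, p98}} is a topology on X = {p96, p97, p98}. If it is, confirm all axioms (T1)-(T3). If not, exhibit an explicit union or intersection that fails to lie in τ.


τ IS a topology on X.

Axiom (T1): ∅ ∈ τ? Yes; X ∈ τ? Yes.
Axiom (T2/T3): check pairwise unions and intersections of members of τ.
All pairwise intersections and unions checked — each lies in τ. Therefore τ satisfies (T1), (T2), (T3): it IS a topology on X.


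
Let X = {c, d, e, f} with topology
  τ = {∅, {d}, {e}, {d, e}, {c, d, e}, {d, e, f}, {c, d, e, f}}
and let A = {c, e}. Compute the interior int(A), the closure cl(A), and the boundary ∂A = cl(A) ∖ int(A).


int(A) = {e}, cl(A) = {c, e, f}, ∂A = {c, f}.

Closed sets in (X, τ) are complements of opens:
  closed(X, τ) = {∅, {c}, {f}, {c, f}, {c, d, f}, {c, e, f}, {c, d, e, f}}.
int(A) = ⋃ {U ∈ τ : U ⊆ A}. Opens contained in A: ∅, {e}.
Taking the union of these: int(A) = {e}.
cl(A) = ⋂ {C closed : A ⊆ C}. Closed sets containing A: {c, e, f}, {c, d, e, f}.
Intersecting these: cl(A) = {c, e, f}.
∂A = cl(A) ∖ int(A) = {c, e, f} ∖ {e} = {c, f}.


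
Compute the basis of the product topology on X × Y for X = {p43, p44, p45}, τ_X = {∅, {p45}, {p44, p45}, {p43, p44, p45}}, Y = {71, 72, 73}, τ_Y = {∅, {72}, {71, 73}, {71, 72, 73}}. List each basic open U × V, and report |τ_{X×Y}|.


Basis B = {∅ × ∅, {p45} × {72}, {p44, p45} × {72}, {p45} × {71, 73}, {p43, p44, p45} × {72}, {p45} × {71, 72, 73}, {p44, p45} × {71, 73}, {p43, p44, p45} × {71, 73}, {p44, p45} × {71, 72, 73}, {p43, p44, p45} × {71, 72, 73}}; |τ_{X×Y}| = 16.

Enumerate products U × V with U ∈ τ_X, V ∈ τ_Y (deduplicated):
  ∅ × ∅ = {} (∅)
  {p45} × {72} = {(p45,72)}
  {p44, p45} × {72} = {(p44,72), (p45,72)}
  {p45} × {71, 73} = {(p45,71), (p45,73)}
  {p43, p44, p45} × {72} = {(p43,72), (p44,72), (p45,72)}
  {p45} × {71, 72, 73} = {(p45,71), (p45,72), (p45,73)}
  {p44, p45} × {71, 73} = {(p44,71), (p44,73), (p45,71), (p45,73)}
  {p43, p44, p45} × {71, 73} = {(p43,71), (p43,73), (p44,71), (p44,73), (p45,71), (p45,73)}
  {p44, p45} × {71, 72, 73} = {(p44,71), (p44,72), (p44,73), (p45,71), (p45,72), (p45,73)}
  {p43, p44, p45} × {71, 72, 73} = {(p43,71), (p43,72), (p43,73), (p44,71), (p44,72), (p44,73), (p45,71), (p45,72), (p45,73)}
These 10 distinct sets form the basis B.
Close under arbitrary unions to get τ_{X×Y}; counting gives |τ_{X×Y}| = 16.


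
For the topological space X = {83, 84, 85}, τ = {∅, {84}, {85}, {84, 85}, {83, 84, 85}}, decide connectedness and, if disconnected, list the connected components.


(X, τ) is connected.

Find clopen sets (U ∈ τ with X ∖ U ∈ τ):
  U = ∅, X ∖ U = {83, 84, 85} — both open, so U is clopen.
  U = {83, 84, 85}, X ∖ U = ∅ — both open, so U is clopen.
Only trivial clopens (∅ and X) exist, so (X, τ) is connected.
Compute connected components by grouping points that agree on all clopens:
  component: {83, 84, 85}


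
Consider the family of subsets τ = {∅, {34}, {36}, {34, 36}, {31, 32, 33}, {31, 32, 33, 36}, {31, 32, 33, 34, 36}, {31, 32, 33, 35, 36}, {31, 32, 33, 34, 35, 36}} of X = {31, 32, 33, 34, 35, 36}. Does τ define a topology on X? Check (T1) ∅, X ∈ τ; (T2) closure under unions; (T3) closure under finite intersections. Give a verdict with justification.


τ is NOT a topology on X.

Axiom (T1): ∅ ∈ τ? Yes; X ∈ τ? Yes.
Axiom (T2/T3): check pairwise unions and intersections of members of τ.
Counterexample for (T2): {34} ∪ {31, 32, 33} = {31, 32, 33, 34} ∉ τ. Therefore τ is NOT a topology.


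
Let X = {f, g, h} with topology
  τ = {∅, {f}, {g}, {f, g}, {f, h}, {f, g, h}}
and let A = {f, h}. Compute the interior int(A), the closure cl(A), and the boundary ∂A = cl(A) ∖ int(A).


int(A) = {f, h}, cl(A) = {f, h}, ∂A = ∅.

Closed sets in (X, τ) are complements of opens:
  closed(X, τ) = {∅, {g}, {h}, {f, h}, {g, h}, {f, g, h}}.
int(A) = ⋃ {U ∈ τ : U ⊆ A}. Opens contained in A: ∅, {f}, {f, h}.
Taking the union of these: int(A) = {f, h}.
cl(A) = ⋂ {C closed : A ⊆ C}. Closed sets containing A: {f, h}, {f, g, h}.
Intersecting these: cl(A) = {f, h}.
∂A = cl(A) ∖ int(A) = {f, h} ∖ {f, h} = ∅.


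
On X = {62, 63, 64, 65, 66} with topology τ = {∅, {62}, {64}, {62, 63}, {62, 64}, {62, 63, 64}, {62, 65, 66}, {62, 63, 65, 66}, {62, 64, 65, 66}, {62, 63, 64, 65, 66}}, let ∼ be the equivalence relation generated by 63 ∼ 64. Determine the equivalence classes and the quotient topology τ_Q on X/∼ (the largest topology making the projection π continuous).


X/∼ = {[62], [63=64], [65], [66]}; |τ_Q| = 5.

Equivalence classes: [62], [63=64], [65], [66].
Quotient map π: X → X/∼ sends 62 ↦ [62], 63 ↦ [63=64], 64 ↦ [63=64], 65 ↦ [65], 66 ↦ [66].
For each subset V ⊆ X/∼, compute π^{-1}(V) ⊆ X and check whether π^{-1}(V) ∈ τ. V is open in τ_Q iff π^{-1}(V) ∈ τ.
  V = {}: π^{-1}(V) = ∅ ∈ τ ✓.
  V = {[62]}: π^{-1}(V) = {62} ∈ τ ✓.
  V = {[63=64]}: π^{-1}(V) = {63, 64} ∉ τ ✗.
  V = {[62], [63=64]}: π^{-1}(V) = {62, 63, 64} ∈ τ ✓.
  V = {[65]}: π^{-1}(V) = {65} ∉ τ ✗.
  V = {[62], [65]}: π^{-1}(V) = {62, 65} ∉ τ ✗.
  V = {[63=64], [65]}: π^{-1}(V) = {63, 64, 65} ∉ τ ✗.
  V = {[62], [63=64], [65]}: π^{-1}(V) = {62, 63, 64, 65} ∉ τ ✗.
  V = {[66]}: π^{-1}(V) = {66} ∉ τ ✗.
  V = {[62], [66]}: π^{-1}(V) = {62, 66} ∉ τ ✗.
  V = {[63=64], [66]}: π^{-1}(V) = {63, 64, 66} ∉ τ ✗.
  V = {[62], [63=64], [66]}: π^{-1}(V) = {62, 63, 64, 66} ∉ τ ✗.
  V = {[65], [66]}: π^{-1}(V) = {65, 66} ∉ τ ✗.
  V = {[62], [65], [66]}: π^{-1}(V) = {62, 65, 66} ∈ τ ✓.
  V = {[63=64], [65], [66]}: π^{-1}(V) = {63, 64, 65, 66} ∉ τ ✗.
  V = {[62], [63=64], [65], [66]}: π^{-1}(V) = {62, 63, 64, 65, 66} ∈ τ ✓.
Open sets in the quotient: τ_Q = {{}, {[62]}, {[62], [63=64]}, {[62], [65], [66]}, {[62], [63=64], [65], [66]}} (5 elements).


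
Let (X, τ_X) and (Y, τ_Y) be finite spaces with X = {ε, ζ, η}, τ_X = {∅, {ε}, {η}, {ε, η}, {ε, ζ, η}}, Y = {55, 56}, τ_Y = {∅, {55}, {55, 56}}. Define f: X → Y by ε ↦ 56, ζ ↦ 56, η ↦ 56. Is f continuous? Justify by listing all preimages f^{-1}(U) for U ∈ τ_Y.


f IS continuous.

Compute f^{-1}(U) for each U ∈ τ_Y:
  U = ∅: f^{-1}(U) = ∅ ∈ τ_X ✓.
  U = {55}: f^{-1}(U) = ∅ ∈ τ_X ✓.
  U = {55, 56}: f^{-1}(U) = {ε, ζ, η} ∈ τ_X ✓.
Every preimage lies in τ_X, so f IS continuous.


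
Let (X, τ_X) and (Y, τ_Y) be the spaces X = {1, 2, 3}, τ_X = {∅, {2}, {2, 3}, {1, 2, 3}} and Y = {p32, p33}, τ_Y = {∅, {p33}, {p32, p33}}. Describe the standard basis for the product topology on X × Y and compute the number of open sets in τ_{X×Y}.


Basis B = {∅ × ∅, {2} × {p33}, {2} × {p32, p33}, {2, 3} × {p33}, {1, 2, 3} × {p33}, {2, 3} × {p32, p33}, {1, 2, 3} × {p32, p33}}; |τ_{X×Y}| = 10.

Enumerate products U × V with U ∈ τ_X, V ∈ τ_Y (deduplicated):
  ∅ × ∅ = {} (∅)
  {2} × {p33} = {(2,p33)}
  {2} × {p32, p33} = {(2,p32), (2,p33)}
  {2, 3} × {p33} = {(2,p33), (3,p33)}
  {1, 2, 3} × {p33} = {(1,p33), (2,p33), (3,p33)}
  {2, 3} × {p32, p33} = {(2,p32), (2,p33), (3,p32), (3,p33)}
  {1, 2, 3} × {p32, p33} = {(1,p32), (1,p33), (2,p32), (2,p33), (3,p32), (3,p33)}
These 7 distinct sets form the basis B.
Close under arbitrary unions to get τ_{X×Y}; counting gives |τ_{X×Y}| = 10.


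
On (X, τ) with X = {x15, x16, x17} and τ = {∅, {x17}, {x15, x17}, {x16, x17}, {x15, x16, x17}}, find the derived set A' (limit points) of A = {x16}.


A' = ∅

For each x ∈ X, list the open sets U ∈ τ with x ∈ U, then check whether U ∩ (A ∖ {x}) ≠ ∅ for every such U.
  x = x15: open {x15, x17} ∋ x has {x15, x17} ∩ (A ∖ {x15}) = ∅, so x is NOT a limit point.
  x = x16: open {x16, x17} ∋ x has {x16, x17} ∩ (A ∖ {x16}) = ∅, so x is NOT a limit point.
  x = x17: open {x17} ∋ x has {x17} ∩ (A ∖ {x17}) = ∅, so x is NOT a limit point.
Collecting: A' = ∅.


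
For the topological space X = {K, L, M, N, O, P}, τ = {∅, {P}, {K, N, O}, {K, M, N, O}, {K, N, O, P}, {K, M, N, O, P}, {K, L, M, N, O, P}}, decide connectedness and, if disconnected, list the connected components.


(X, τ) is connected.

Find clopen sets (U ∈ τ with X ∖ U ∈ τ):
  U = ∅, X ∖ U = {K, L, M, N, O, P} — both open, so U is clopen.
  U = {K, L, M, N, O, P}, X ∖ U = ∅ — both open, so U is clopen.
Only trivial clopens (∅ and X) exist, so (X, τ) is connected.
Compute connected components by grouping points that agree on all clopens:
  component: {K, L, M, N, O, P}


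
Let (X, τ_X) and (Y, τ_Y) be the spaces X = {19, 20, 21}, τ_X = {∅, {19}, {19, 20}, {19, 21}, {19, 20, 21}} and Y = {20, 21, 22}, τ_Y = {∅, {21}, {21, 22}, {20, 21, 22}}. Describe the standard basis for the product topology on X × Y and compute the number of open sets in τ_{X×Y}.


Basis B = {∅ × ∅, {19} × {21}, {19} × {21, 22}, {19, 20} × {21}, {19, 21} × {21}, {19} × {20, 21, 22}, {19, 20, 21} × {21}, {19, 20} × {21, 22}, {19, 21} × {21, 22}, {19, 20} × {20, 21, 22}, {19, 21} × {20, 21, 22}, {19, 20, 21} × {21, 22}, {19, 20, 21} × {20, 21, 22}}; |τ_{X×Y}| = 30.

Enumerate products U × V with U ∈ τ_X, V ∈ τ_Y (deduplicated):
  ∅ × ∅ = {} (∅)
  {19} × {21} = {(19,21)}
  {19} × {21, 22} = {(19,21), (19,22)}
  {19, 20} × {21} = {(19,21), (20,21)}
  {19, 21} × {21} = {(19,21), (21,21)}
  {19} × {20, 21, 22} = {(19,20), (19,21), (19,22)}
  {19, 20, 21} × {21} = {(19,21), (20,21), (21,21)}
  {19, 20} × {21, 22} = {(19,21), (19,22), (20,21), (20,22)}
  {19, 21} × {21, 22} = {(19,21), (19,22), (21,21), (21,22)}
  {19, 20} × {20, 21, 22} = {(19,20), (19,21), (19,22), (20,20), (20,21), (20,22)}
  {19, 21} × {20, 21, 22} = {(19,20), (19,21), (19,22), (21,20), (21,21), (21,22)}
  {19, 20, 21} × {21, 22} = {(19,21), (19,22), (20,21), (20,22), (21,21), (21,22)}
  {19, 20, 21} × {20, 21, 22} = {(19,20), (19,21), (19,22), (20,20), (20,21), (20,22), (21,20), (21,21), (21,22)}
These 13 distinct sets form the basis B.
Close under arbitrary unions to get τ_{X×Y}; counting gives |τ_{X×Y}| = 30.


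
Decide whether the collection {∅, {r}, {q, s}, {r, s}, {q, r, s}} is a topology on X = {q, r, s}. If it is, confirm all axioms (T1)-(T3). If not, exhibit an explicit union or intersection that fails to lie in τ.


τ is NOT a topology on X.

Axiom (T1): ∅ ∈ τ? Yes; X ∈ τ? Yes.
Axiom (T2/T3): check pairwise unions and intersections of members of τ.
Counterexample for (T3): {q, s} ∩ {r, s} = {s} ∉ τ. Therefore τ is NOT a topology.
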